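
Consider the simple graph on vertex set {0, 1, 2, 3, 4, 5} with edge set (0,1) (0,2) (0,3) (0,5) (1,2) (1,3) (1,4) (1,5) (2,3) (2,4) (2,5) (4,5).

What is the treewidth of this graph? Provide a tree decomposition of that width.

The largest bag has 4 vertices, giving width 3; this decomposition certifies tw(G) ≤ 3. On the other hand G contains the 4-clique {0, 1, 2, 3}. A clique must lie in a single bag of any decomposition, so no decomposition can have width below 3. Hence tw(G) = 3 exactly.

Treewidth 3.
One optimal decomposition is:
Bags: B1 = {0, 1, 2, 5}  B2 = {1, 2, 4, 5}  B3 = {0, 1, 2, 3}
Tree: B1–B2, B1–B3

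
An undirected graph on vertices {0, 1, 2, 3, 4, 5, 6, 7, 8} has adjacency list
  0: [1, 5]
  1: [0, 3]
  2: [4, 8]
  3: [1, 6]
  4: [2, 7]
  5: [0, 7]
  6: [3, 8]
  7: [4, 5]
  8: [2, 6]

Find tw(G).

2

A width-2 tree decomposition is:
Bags: B1 = {1, 3, 6}  B2 = {1, 6, 8}  B3 = {1, 2, 8}  B4 = {1, 2, 4}  B5 = {1, 4, 7}  B6 = {1, 5, 7}  B7 = {0, 1, 5}
Tree: B1–B2, B2–B3, B3–B4, B4–B5, B5–B6, B6–B7
Each bag holds 3 vertices, so the decomposition has width 2, which upper-bounds the treewidth. Since 1–3–6–8–2–4–7–5–0–1 is a cycle in G, G is not acyclic. Forests are exactly the graphs of treewidth ≤ 1, so tw(G) ≥ 2. The upper and lower bounds meet at 2, so that is the treewidth.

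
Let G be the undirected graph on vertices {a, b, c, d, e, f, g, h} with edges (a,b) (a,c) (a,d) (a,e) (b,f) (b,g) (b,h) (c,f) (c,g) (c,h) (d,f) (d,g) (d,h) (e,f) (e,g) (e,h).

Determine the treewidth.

4

A width-4 tree decomposition is:
Bags: B1 = {b, c, d, e, f}  B2 = {b, c, d, e, h}  B3 = {a, b, c, d, e}  B4 = {b, c, d, e, g}
Tree: B1–B2, B2–B3, B3–B4
The largest bag has 5 vertices, giving width 4; this decomposition certifies tw(G) ≤ 4. For the lower bound: the 5 vertex sets {d,f}, {b,h}, {a,e}, {c}, {g} are disjoint, each induces a connected subgraph, and every pair is joined by at least one edge of G. Contracting each set to a single vertex therefore yields K_{5} as a minor, and since treewidth is minor-monotone, tw(G) ≥ tw(K_{5}) = 4. Hence tw(G) = 4 exactly.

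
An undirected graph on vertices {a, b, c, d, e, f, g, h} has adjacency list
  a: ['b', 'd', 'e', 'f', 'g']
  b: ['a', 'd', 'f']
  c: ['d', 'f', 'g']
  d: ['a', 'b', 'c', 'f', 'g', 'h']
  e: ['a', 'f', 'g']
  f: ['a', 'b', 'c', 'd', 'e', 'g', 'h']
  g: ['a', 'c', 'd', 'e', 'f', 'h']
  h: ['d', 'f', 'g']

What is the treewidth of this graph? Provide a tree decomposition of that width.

Each bag holds 4 vertices, so the decomposition has width 3, which upper-bounds the treewidth. Conversely, {d, f, g, h} is a clique of size 4, and the vertices of any clique must share a bag in every tree decomposition; so some bag has ≥ 4 vertices and tw(G) ≥ 3. Hence tw(G) = 3 exactly.

Treewidth 3.
Bags: B1 = {a, d, f, g}  B2 = {c, d, f, g}  B3 = {d, f, g, h}  B4 = {a, e, f, g}  B5 = {a, b, d, f}
Tree: B1–B2, B2–B3, B1–B4, B1–B5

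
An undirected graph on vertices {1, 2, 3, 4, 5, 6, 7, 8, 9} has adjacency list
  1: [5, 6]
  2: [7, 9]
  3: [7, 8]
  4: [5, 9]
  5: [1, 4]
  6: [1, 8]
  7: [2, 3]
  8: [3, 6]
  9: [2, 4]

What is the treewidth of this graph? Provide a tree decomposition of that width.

The largest bag has 3 vertices, giving width 2; this decomposition certifies tw(G) ≤ 2. For the lower bound, G contains the cycle 1–6–8–3–7–2–9–4–5–1, so G is not a forest; only forests have treewidth ≤ 1, hence tw(G) ≥ 2. Hence tw(G) = 2 exactly.

Treewidth 2.
Bags: B1 = {1, 6, 8}  B2 = {1, 3, 8}  B3 = {1, 3, 7}  B4 = {1, 2, 7}  B5 = {1, 2, 9}  B6 = {1, 4, 9}  B7 = {1, 4, 5}
Tree: B1–B2, B2–B3, B3–B4, B4–B5, B5–B6, B6–B7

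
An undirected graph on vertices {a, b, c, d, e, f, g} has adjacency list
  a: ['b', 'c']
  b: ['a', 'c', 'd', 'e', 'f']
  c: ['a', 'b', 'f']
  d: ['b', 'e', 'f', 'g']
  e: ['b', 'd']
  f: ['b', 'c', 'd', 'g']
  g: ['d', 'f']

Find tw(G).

2

A width-2 tree decomposition is:
Bags: B1 = {b, c, f}  B2 = {a, b, c}  B3 = {b, d, f}  B4 = {d, f, g}  B5 = {b, d, e}
Tree: B1–B2, B1–B3, B3–B4, B3–B5
Every bag has size at most 3, so the width is 3 − 1 = 2 and tw(G) ≤ 2. For the lower bound, the 3 vertices {d, f, g} are pairwise adjacent, and any tree decomposition puts a clique entirely inside one bag — forcing width ≥ 2. Therefore the treewidth is 2.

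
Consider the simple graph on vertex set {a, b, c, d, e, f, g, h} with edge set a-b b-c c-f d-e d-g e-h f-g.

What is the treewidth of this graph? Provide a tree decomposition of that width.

Every bag has size at most 2, so the width is 2 − 1 = 1 and tw(G) ≤ 1. Any graph with an edge has treewidth ≥ 1, and G has the edge a–b. The upper and lower bounds meet at 1, so that is the treewidth.

Treewidth 1.
One such decomposition:
Bags: B1 = {a, b}  B2 = {b, c}  B3 = {c, f}  B4 = {f, g}  B5 = {d, g}  B6 = {d, e}  B7 = {e, h}
Tree: B1–B2, B2–B3, B3–B4, B4–B5, B5–B6, B6–B7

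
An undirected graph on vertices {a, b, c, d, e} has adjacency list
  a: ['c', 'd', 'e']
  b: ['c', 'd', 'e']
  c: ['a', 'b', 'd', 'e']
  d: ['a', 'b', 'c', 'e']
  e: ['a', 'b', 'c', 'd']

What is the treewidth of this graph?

3

A width-3 tree decomposition is:
Bags: B1 = {b, c, d, e}  B2 = {a, c, d, e}
Tree: B1–B2
Each bag holds 4 vertices, so the decomposition has width 3, which upper-bounds the treewidth. Conversely, {a, c, d, e} is a clique of size 4, and the vertices of any clique must share a bag in every tree decomposition; so some bag has ≥ 4 vertices and tw(G) ≥ 3. Combining the bounds, tw(G) = 3.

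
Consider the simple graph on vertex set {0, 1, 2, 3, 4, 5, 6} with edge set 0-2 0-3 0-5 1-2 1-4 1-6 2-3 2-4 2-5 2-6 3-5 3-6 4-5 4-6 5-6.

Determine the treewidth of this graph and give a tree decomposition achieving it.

Treewidth 3.
One such decomposition:
Bags: B1 = {2, 4, 5, 6}  B2 = {2, 3, 5, 6}  B3 = {0, 2, 3, 5}  B4 = {1, 2, 4, 6}
Tree: B1–B2, B2–B3, B1–B4

The largest bag has 4 vertices, giving width 3; this decomposition certifies tw(G) ≤ 3. Conversely, {1, 2, 4, 6} is a clique of size 4, and the vertices of any clique must share a bag in every tree decomposition; so some bag has ≥ 4 vertices and tw(G) ≥ 3. Hence tw(G) = 3 exactly.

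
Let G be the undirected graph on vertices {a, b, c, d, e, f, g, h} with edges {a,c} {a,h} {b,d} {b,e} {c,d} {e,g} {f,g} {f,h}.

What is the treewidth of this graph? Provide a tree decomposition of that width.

Every bag has size at most 3, so the width is 3 − 1 = 2 and tw(G) ≤ 2. The edges a–c–d–b–e–g–f–h–a form a cycle, so G is not a tree and its treewidth is at least 2. Therefore the treewidth is 2.

Treewidth 2.
One optimal decomposition is:
Bags: B1 = {a, c, d}  B2 = {a, b, d}  B3 = {a, b, e}  B4 = {a, e, g}  B5 = {a, f, g}  B6 = {a, f, h}
Tree: B1–B2, B2–B3, B3–B4, B4–B5, B5–B6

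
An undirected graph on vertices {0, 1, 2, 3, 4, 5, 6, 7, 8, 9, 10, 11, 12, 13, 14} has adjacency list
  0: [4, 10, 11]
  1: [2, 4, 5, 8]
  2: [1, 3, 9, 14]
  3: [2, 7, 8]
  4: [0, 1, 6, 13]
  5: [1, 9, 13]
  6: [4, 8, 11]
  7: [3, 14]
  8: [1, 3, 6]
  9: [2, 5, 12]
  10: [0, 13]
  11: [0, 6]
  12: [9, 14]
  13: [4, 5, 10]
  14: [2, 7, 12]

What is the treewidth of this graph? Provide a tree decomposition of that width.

The largest bag has 4 vertices, giving width 3; this decomposition certifies tw(G) ≤ 3. For the lower bound: the 4 vertex sets {7,12,14}, {9}, {2}, {1,3,5,8} are disjoint, each induces a connected subgraph, and every pair is joined by at least one edge of G. Contracting each set to a single vertex therefore yields K_{4} as a minor, and since treewidth is minor-monotone, tw(G) ≥ tw(K_{4}) = 3. The upper and lower bounds meet at 3, so that is the treewidth.

Treewidth 3.
One optimal decomposition is:
Bags: B1 = {7, 9, 12, 14}  B2 = {2, 7, 9, 14}  B3 = {2, 3, 7, 9}  B4 = {2, 3, 5, 9}  B5 = {1, 2, 3, 5}  B6 = {1, 3, 5, 8}  B7 = {1, 5, 8, 13}  B8 = {1, 4, 8, 13}  B9 = {4, 6, 8, 13}  B10 = {4, 6, 10, 13}  B11 = {0, 4, 6, 10}  B12 = {0, 6, 10, 11}
Tree: B1–B2, B2–B3, B3–B4, B4–B5, B5–B6, B6–B7, B7–B8, B8–B9, B9–B10, B10–B11, B11–B12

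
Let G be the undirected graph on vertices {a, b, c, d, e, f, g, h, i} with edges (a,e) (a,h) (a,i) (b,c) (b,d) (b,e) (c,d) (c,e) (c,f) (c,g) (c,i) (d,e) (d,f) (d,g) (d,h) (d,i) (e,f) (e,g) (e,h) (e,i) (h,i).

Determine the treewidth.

A width-3 tree decomposition is:
Bags: B1 = {d, e, h, i}  B2 = {c, d, e, i}  B3 = {c, d, e, f}  B4 = {b, c, d, e}  B5 = {a, e, h, i}  B6 = {c, d, e, g}
Tree: B1–B2, B2–B3, B3–B4, B1–B5, B4–B6
Every bag has size at most 4, so the width is 4 − 1 = 3 and tw(G) ≤ 3. On the other hand G contains the 4-clique {d, e, h, i}. A clique must lie in a single bag of any decomposition, so no decomposition can have width below 3. Combining the bounds, tw(G) = 3.

3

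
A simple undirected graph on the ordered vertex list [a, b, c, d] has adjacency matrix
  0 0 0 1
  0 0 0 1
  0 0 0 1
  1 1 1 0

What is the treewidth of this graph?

1

A width-1 tree decomposition is:
Bags: B1 = {a, d}  B2 = {c, d}  B3 = {b, d}
Tree: B1–B2, B2–B3
The largest bag has 2 vertices, giving width 1; this decomposition certifies tw(G) ≤ 1. G has an edge, so its treewidth is at least 1. Combining the bounds, tw(G) = 1.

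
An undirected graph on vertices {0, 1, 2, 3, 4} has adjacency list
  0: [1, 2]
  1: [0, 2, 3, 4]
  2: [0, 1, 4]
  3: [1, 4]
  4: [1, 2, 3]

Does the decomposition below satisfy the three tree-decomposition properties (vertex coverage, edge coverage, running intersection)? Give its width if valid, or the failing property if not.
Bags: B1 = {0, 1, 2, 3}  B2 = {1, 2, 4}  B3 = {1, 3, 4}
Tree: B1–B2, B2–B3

No — bags containing vertex 3 are not connected in the tree.

A tree decomposition must satisfy three properties: every vertex lies in some bag; for every edge, both endpoints lie together in some bag; and for every vertex, the bags containing it form a connected subtree. Here bags containing vertex 3 are not connected in the tree, so the decomposition is invalid.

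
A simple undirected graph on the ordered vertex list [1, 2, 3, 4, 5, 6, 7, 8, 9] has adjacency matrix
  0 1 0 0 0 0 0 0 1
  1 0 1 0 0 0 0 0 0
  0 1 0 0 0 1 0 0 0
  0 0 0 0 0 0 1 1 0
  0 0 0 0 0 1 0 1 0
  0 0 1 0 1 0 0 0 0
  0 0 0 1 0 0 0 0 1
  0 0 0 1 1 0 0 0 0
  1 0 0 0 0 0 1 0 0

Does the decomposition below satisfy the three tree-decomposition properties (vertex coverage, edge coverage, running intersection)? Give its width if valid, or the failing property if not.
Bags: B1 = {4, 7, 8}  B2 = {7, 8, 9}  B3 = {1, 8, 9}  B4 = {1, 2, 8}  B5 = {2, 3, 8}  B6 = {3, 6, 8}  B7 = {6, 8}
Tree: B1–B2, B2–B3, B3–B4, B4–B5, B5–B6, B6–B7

A tree decomposition must satisfy three properties: every vertex lies in some bag; for every edge, both endpoints lie together in some bag; and for every vertex, the bags containing it form a connected subtree. Here vertex 5 appears in no bag, so the decomposition is invalid.

No — vertex 5 appears in no bag.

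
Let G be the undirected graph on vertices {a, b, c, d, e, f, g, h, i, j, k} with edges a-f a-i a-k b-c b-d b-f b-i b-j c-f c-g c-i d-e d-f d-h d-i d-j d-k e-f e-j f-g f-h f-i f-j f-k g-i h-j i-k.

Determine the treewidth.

A width-3 tree decomposition is:
Bags: B1 = {b, d, f, j}  B2 = {b, d, f, i}  B3 = {d, e, f, j}  B4 = {b, c, f, i}  B5 = {d, f, h, j}  B6 = {d, f, i, k}  B7 = {c, f, g, i}  B8 = {a, f, i, k}
Tree: B1–B2, B1–B3, B2–B4, B1–B5, B2–B6, B4–B7, B6–B8
The largest bag has 4 vertices, giving width 3; this decomposition certifies tw(G) ≤ 3. Conversely, {d, e, f, j} is a clique of size 4, and the vertices of any clique must share a bag in every tree decomposition; so some bag has ≥ 4 vertices and tw(G) ≥ 3. Hence tw(G) = 3 exactly.

3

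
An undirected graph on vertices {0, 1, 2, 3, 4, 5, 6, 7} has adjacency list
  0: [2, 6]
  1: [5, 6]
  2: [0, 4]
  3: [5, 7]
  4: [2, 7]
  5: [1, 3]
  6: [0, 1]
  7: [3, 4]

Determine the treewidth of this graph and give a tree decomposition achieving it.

Treewidth 2.
One optimal decomposition is:
Bags: B1 = {1, 5, 6}  B2 = {3, 5, 6}  B3 = {3, 6, 7}  B4 = {4, 6, 7}  B5 = {2, 4, 6}  B6 = {0, 2, 6}
Tree: B1–B2, B2–B3, B3–B4, B4–B5, B5–B6

Each bag holds 3 vertices, so the decomposition has width 2, which upper-bounds the treewidth. The edges 6–1–5–3–7–4–2–0–6 form a cycle, so G is not a tree and its treewidth is at least 2. Hence tw(G) = 2 exactly.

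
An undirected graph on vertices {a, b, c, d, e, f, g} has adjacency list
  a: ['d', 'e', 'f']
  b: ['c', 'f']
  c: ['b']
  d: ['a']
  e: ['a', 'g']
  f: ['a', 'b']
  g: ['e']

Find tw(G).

A width-1 tree decomposition is:
Bags: B1 = {b, c}  B2 = {b, f}  B3 = {a, f}  B4 = {a, e}  B5 = {e, g}  B6 = {a, d}
Tree: B1–B2, B2–B3, B3–B4, B4–B5, B3–B6
The largest bag has 2 vertices, giving width 1; this decomposition certifies tw(G) ≤ 1. Since G has at least one edge (e.g. c–b), it is not an edgeless graph, so tw(G) ≥ 1. Hence tw(G) = 1 exactly.

1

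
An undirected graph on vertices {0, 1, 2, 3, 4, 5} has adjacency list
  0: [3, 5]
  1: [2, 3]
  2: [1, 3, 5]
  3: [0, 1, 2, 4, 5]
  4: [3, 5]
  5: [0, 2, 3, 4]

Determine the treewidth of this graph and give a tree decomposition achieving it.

Treewidth 2.
One such decomposition:
Bags: B1 = {1, 2, 3}  B2 = {2, 3, 5}  B3 = {3, 4, 5}  B4 = {0, 3, 5}
Tree: B1–B2, B2–B3, B2–B4

Every bag has size at most 3, so the width is 3 − 1 = 2 and tw(G) ≤ 2. For the lower bound, the 3 vertices {1, 2, 3} are pairwise adjacent, and any tree decomposition puts a clique entirely inside one bag — forcing width ≥ 2. Hence tw(G) = 2 exactly.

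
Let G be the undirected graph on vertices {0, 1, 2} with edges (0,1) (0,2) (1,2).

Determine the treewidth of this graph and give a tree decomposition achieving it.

With just one bag of size 3, the width is 3 − 1 = 2, so tw(G) ≤ 2. For the lower bound, the 3 vertices {0, 1, 2} are pairwise adjacent, and any tree decomposition puts a clique entirely inside one bag — forcing width ≥ 2. Hence tw(G) = 2 exactly.

Treewidth 2.
One such decomposition:
Bags: B1 = {0, 1, 2}
Tree: (single bag)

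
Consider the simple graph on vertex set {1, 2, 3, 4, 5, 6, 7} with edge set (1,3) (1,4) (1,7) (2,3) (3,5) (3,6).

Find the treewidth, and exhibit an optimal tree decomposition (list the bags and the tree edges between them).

Treewidth 1.
Bags: B1 = {1, 3}  B2 = {3, 5}  B3 = {1, 7}  B4 = {3, 6}  B5 = {2, 3}  B6 = {1, 4}
Tree: B1–B2, B1–B3, B1–B4, B2–B5, B1–B6

Every bag has size at most 2, so the width is 2 − 1 = 1 and tw(G) ≤ 1. G has an edge, so its treewidth is at least 1. Therefore the treewidth is 1.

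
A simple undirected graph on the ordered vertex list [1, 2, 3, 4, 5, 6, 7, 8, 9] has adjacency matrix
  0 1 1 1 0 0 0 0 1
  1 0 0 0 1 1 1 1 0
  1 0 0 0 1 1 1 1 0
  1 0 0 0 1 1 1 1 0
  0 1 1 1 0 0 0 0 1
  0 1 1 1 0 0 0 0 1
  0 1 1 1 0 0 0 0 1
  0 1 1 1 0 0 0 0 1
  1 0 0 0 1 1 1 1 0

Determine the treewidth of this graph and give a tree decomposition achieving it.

Treewidth 4.
One optimal decomposition is:
Bags: B1 = {1, 2, 3, 4, 9}  B2 = {2, 3, 4, 6, 9}  B3 = {2, 3, 4, 5, 9}  B4 = {2, 3, 4, 7, 9}  B5 = {2, 3, 4, 8, 9}
Tree: B1–B2, B2–B3, B3–B4, B4–B5

Every bag has size at most 5, so the width is 5 − 1 = 4 and tw(G) ≤ 4. For the lower bound: the 5 vertex sets {1,9}, {4,6}, {3,5}, {2}, {7} are disjoint, each induces a connected subgraph, and every pair is joined by at least one edge of G. Contracting each set to a single vertex therefore yields K_{5} as a minor, and since treewidth is minor-monotone, tw(G) ≥ tw(K_{5}) = 4. Hence tw(G) = 4 exactly.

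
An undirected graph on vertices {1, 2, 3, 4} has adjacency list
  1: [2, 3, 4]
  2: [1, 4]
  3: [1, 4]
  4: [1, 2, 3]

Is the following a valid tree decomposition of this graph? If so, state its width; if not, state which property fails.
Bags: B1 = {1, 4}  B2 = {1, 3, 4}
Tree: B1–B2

A tree decomposition must satisfy three properties: every vertex lies in some bag; for every edge, both endpoints lie together in some bag; and for every vertex, the bags containing it form a connected subtree. Here vertex 2 appears in no bag, so the decomposition is invalid.

No — vertex 2 appears in no bag.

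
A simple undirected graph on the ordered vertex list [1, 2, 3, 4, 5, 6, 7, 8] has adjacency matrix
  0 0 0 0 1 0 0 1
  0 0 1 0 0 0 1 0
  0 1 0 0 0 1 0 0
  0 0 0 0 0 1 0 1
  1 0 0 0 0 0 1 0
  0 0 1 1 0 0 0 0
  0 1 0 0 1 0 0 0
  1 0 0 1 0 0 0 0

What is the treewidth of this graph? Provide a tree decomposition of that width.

Treewidth 2.
One optimal decomposition is:
Bags: B1 = {1, 5, 7}  B2 = {1, 7, 8}  B3 = {4, 7, 8}  B4 = {4, 6, 7}  B5 = {3, 6, 7}  B6 = {2, 3, 7}
Tree: B1–B2, B2–B3, B3–B4, B4–B5, B5–B6

The largest bag has 3 vertices, giving width 2; this decomposition certifies tw(G) ≤ 2. Since 7–5–1–8–4–6–3–2–7 is a cycle in G, G is not acyclic. Forests are exactly the graphs of treewidth ≤ 1, so tw(G) ≥ 2. Combining the bounds, tw(G) = 2.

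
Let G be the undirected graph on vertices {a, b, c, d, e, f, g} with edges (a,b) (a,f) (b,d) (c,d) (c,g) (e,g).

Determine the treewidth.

1

A width-1 tree decomposition is:
Bags: B1 = {a, f}  B2 = {a, b}  B3 = {b, d}  B4 = {c, d}  B5 = {c, g}  B6 = {e, g}
Tree: B1–B2, B2–B3, B3–B4, B4–B5, B5–B6
Every bag has size at most 2, so the width is 2 − 1 = 1 and tw(G) ≤ 1. Any graph with an edge has treewidth ≥ 1, and G has the edge f–a. The upper and lower bounds meet at 1, so that is the treewidth.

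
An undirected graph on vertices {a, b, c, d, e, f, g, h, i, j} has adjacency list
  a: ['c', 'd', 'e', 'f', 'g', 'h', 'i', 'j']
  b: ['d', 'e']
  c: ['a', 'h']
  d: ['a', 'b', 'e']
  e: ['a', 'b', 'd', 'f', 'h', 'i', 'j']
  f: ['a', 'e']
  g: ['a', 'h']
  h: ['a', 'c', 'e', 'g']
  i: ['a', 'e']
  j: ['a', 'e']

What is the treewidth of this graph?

2

A width-2 tree decomposition is:
Bags: B1 = {a, e, h}  B2 = {a, d, e}  B3 = {a, c, h}  B4 = {b, d, e}  B5 = {a, e, f}  B6 = {a, e, i}  B7 = {a, g, h}  B8 = {a, e, j}
Tree: B1–B2, B1–B3, B2–B4, B1–B5, B1–B6, B1–B7, B5–B8
Each bag holds 3 vertices, so the decomposition has width 2, which upper-bounds the treewidth. Conversely, {a, g, h} is a clique of size 3, and the vertices of any clique must share a bag in every tree decomposition; so some bag has ≥ 3 vertices and tw(G) ≥ 2. The upper and lower bounds meet at 2, so that is the treewidth.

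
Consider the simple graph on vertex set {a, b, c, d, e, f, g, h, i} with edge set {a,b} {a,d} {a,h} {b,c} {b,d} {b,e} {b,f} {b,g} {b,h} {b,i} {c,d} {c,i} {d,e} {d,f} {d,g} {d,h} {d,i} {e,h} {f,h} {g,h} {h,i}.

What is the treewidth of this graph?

3

A width-3 tree decomposition is:
Bags: B1 = {b, d, h, i}  B2 = {b, d, g, h}  B3 = {b, d, e, h}  B4 = {b, d, f, h}  B5 = {b, c, d, i}  B6 = {a, b, d, h}
Tree: B1–B2, B1–B3, B2–B4, B1–B5, B3–B6
The largest bag has 4 vertices, giving width 3; this decomposition certifies tw(G) ≤ 3. On the other hand G contains the 4-clique {b, d, f, h}. A clique must lie in a single bag of any decomposition, so no decomposition can have width below 3. Combining the bounds, tw(G) = 3.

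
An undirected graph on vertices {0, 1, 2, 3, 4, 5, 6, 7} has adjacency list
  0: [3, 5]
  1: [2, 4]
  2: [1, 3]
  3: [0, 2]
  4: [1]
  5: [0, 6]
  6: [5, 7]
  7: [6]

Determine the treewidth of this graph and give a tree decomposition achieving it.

Treewidth 1.
One such decomposition:
Bags: B1 = {1, 4}  B2 = {1, 2}  B3 = {2, 3}  B4 = {0, 3}  B5 = {0, 5}  B6 = {5, 6}  B7 = {6, 7}
Tree: B1–B2, B2–B3, B3–B4, B4–B5, B5–B6, B6–B7

The largest bag has 2 vertices, giving width 1; this decomposition certifies tw(G) ≤ 1. Any graph with an edge has treewidth ≥ 1, and G has the edge 4–1. Hence tw(G) = 1 exactly.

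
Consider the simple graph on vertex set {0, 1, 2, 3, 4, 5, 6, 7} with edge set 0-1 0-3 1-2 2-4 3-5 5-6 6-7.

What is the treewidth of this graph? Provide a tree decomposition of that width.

Treewidth 1.
One optimal decomposition is:
Bags: B1 = {6, 7}  B2 = {5, 6}  B3 = {3, 5}  B4 = {0, 3}  B5 = {0, 1}  B6 = {1, 2}  B7 = {2, 4}
Tree: B1–B2, B2–B3, B3–B4, B4–B5, B5–B6, B6–B7

The largest bag has 2 vertices, giving width 1; this decomposition certifies tw(G) ≤ 1. Since G has at least one edge (e.g. 7–6), it is not an edgeless graph, so tw(G) ≥ 1. Therefore the treewidth is 1.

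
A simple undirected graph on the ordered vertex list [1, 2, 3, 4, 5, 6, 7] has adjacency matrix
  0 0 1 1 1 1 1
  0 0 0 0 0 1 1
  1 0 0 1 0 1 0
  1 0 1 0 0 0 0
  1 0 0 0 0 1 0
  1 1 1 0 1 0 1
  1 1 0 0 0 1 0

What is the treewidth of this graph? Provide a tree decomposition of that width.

Treewidth 2.
One such decomposition:
Bags: B1 = {2, 6, 7}  B2 = {1, 6, 7}  B3 = {1, 3, 6}  B4 = {1, 5, 6}  B5 = {1, 3, 4}
Tree: B1–B2, B2–B3, B3–B4, B3–B5

Each bag holds 3 vertices, so the decomposition has width 2, which upper-bounds the treewidth. Conversely, {1, 3, 4} is a clique of size 3, and the vertices of any clique must share a bag in every tree decomposition; so some bag has ≥ 3 vertices and tw(G) ≥ 2. Hence tw(G) = 2 exactly.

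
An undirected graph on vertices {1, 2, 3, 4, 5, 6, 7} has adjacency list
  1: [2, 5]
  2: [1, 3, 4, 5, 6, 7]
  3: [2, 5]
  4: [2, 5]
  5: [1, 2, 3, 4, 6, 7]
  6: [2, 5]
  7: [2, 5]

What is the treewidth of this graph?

A width-2 tree decomposition is:
Bags: B1 = {2, 4, 5}  B2 = {2, 5, 6}  B3 = {2, 5, 7}  B4 = {2, 3, 5}  B5 = {1, 2, 5}
Tree: B1–B2, B1–B3, B2–B4, B1–B5
The largest bag has 3 vertices, giving width 2; this decomposition certifies tw(G) ≤ 2. On the other hand G contains the 3-clique {1, 2, 5}. A clique must lie in a single bag of any decomposition, so no decomposition can have width below 2. Hence tw(G) = 2 exactly.

2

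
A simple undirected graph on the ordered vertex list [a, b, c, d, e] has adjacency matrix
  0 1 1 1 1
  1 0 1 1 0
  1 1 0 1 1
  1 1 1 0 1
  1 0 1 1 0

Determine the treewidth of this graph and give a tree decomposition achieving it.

Each bag holds 4 vertices, so the decomposition has width 3, which upper-bounds the treewidth. On the other hand G contains the 4-clique {a, c, d, e}. A clique must lie in a single bag of any decomposition, so no decomposition can have width below 3. Hence tw(G) = 3 exactly.

Treewidth 3.
One such decomposition:
Bags: B1 = {a, b, c, d}  B2 = {a, c, d, e}
Tree: B1–B2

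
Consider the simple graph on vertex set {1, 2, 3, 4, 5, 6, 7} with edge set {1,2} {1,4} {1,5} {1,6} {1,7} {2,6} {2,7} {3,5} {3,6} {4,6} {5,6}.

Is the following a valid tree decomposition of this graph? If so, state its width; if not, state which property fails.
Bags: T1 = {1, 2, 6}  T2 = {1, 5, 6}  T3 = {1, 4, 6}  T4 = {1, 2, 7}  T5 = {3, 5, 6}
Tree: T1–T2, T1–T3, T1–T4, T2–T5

Yes; width 2.

Checking the three conditions: (i) the bags cover all of {1, 2, 3, 4, 5, 6, 7}; (ii) for each edge, some bag contains both endpoints; (iii) the bags containing any fixed vertex form a subtree. All hold, so the decomposition is valid with width 3 − 1 = 2.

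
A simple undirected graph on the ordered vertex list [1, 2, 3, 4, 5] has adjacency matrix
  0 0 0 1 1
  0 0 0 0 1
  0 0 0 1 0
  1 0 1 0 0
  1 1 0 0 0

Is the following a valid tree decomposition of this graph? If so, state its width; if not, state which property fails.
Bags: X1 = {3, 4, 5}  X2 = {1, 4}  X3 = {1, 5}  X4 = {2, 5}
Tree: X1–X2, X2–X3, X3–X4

No — bags containing vertex 5 are not connected in the tree.

A tree decomposition must satisfy three properties: every vertex lies in some bag; for every edge, both endpoints lie together in some bag; and for every vertex, the bags containing it form a connected subtree. Here bags containing vertex 5 are not connected in the tree, so the decomposition is invalid.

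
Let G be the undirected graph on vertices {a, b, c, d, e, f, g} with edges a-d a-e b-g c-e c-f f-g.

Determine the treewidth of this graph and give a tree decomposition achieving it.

Treewidth 1.
One such decomposition:
Bags: B1 = {a, d}  B2 = {a, e}  B3 = {c, e}  B4 = {c, f}  B5 = {f, g}  B6 = {b, g}
Tree: B1–B2, B2–B3, B3–B4, B4–B5, B5–B6

Each bag holds 2 vertices, so the decomposition has width 1, which upper-bounds the treewidth. Since G has at least one edge (e.g. d–a), it is not an edgeless graph, so tw(G) ≥ 1. The upper and lower bounds meet at 1, so that is the treewidth.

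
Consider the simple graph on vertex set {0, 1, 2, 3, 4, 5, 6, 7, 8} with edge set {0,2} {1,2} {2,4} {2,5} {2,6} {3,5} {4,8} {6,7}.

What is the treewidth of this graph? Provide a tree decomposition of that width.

Treewidth 1.
One optimal decomposition is:
Bags: B1 = {2, 4}  B2 = {1, 2}  B3 = {4, 8}  B4 = {2, 5}  B5 = {3, 5}  B6 = {0, 2}  B7 = {2, 6}  B8 = {6, 7}
Tree: B1–B2, B1–B3, B1–B4, B4–B5, B2–B6, B2–B7, B7–B8

Every bag has size at most 2, so the width is 2 − 1 = 1 and tw(G) ≤ 1. Since G has at least one edge (e.g. 2–4), it is not an edgeless graph, so tw(G) ≥ 1. The upper and lower bounds meet at 1, so that is the treewidth.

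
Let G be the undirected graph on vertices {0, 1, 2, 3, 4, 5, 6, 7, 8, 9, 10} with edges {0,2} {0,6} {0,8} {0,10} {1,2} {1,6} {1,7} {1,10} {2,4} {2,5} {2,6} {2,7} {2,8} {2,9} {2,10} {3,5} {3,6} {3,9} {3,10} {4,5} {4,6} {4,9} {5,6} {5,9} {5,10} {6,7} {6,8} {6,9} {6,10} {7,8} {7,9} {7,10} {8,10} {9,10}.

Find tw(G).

A width-4 tree decomposition is:
Bags: B1 = {2, 5, 6, 9, 10}  B2 = {2, 6, 7, 9, 10}  B3 = {2, 6, 7, 8, 10}  B4 = {3, 5, 6, 9, 10}  B5 = {0, 2, 6, 8, 10}  B6 = {1, 2, 6, 7, 10}  B7 = {2, 4, 5, 6, 9}
Tree: B1–B2, B2–B3, B1–B4, B3–B5, B3–B6, B1–B7
Each bag holds 5 vertices, so the decomposition has width 4, which upper-bounds the treewidth. For the lower bound, the 5 vertices {0, 2, 6, 8, 10} are pairwise adjacent, and any tree decomposition puts a clique entirely inside one bag — forcing width ≥ 4. The upper and lower bounds meet at 4, so that is the treewidth.

4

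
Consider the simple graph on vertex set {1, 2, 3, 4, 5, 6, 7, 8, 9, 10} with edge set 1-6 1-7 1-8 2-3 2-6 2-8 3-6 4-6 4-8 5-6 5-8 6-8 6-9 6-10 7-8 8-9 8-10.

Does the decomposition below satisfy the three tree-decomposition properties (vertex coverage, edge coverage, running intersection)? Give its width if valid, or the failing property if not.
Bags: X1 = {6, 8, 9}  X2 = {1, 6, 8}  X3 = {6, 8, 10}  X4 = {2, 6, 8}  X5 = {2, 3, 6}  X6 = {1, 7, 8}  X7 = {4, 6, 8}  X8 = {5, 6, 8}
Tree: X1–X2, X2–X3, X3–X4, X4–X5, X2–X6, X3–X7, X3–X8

Every vertex of G appears in some bag (union = {1, 2, 3, 4, 5, 6, 7, 8, 9, 10}); every edge is covered by a bag; and for each vertex v the set of bags containing v is connected in the bag tree. The decomposition is therefore valid. The largest bag has 3 vertices, so the width is 2.

Yes; width 2.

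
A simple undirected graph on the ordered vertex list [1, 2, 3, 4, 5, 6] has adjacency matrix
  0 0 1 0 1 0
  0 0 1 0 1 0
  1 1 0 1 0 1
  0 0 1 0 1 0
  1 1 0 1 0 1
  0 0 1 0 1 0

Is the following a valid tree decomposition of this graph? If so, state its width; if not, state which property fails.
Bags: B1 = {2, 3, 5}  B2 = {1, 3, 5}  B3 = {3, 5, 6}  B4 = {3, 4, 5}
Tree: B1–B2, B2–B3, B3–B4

Yes; width 2.

Vertex coverage: the bags together contain {1, 2, 3, 4, 5, 6}, the full vertex set. Edge coverage: each edge of G has both endpoints in at least one bag. Running intersection: for every vertex, the bags containing it form a connected subtree. All three properties hold, so this is a valid tree decomposition of width max|bag| − 1 = 2, and hence tw(G) ≤ 2.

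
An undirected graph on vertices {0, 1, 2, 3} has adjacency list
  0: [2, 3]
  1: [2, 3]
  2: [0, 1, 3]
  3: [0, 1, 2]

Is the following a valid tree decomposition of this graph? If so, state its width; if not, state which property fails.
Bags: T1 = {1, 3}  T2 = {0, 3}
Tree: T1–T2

A tree decomposition must satisfy three properties: every vertex lies in some bag; for every edge, both endpoints lie together in some bag; and for every vertex, the bags containing it form a connected subtree. Here vertex 2 appears in no bag, so the decomposition is invalid.

No — vertex 2 appears in no bag.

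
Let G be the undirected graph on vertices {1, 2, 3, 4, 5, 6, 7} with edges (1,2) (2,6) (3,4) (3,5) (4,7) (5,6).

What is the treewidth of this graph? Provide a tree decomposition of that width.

Treewidth 1.
One such decomposition:
Bags: B1 = {1, 2}  B2 = {2, 6}  B3 = {5, 6}  B4 = {3, 5}  B5 = {3, 4}  B6 = {4, 7}
Tree: B1–B2, B2–B3, B3–B4, B4–B5, B5–B6

The largest bag has 2 vertices, giving width 1; this decomposition certifies tw(G) ≤ 1. Any graph with an edge has treewidth ≥ 1, and G has the edge 1–2. Combining the bounds, tw(G) = 1.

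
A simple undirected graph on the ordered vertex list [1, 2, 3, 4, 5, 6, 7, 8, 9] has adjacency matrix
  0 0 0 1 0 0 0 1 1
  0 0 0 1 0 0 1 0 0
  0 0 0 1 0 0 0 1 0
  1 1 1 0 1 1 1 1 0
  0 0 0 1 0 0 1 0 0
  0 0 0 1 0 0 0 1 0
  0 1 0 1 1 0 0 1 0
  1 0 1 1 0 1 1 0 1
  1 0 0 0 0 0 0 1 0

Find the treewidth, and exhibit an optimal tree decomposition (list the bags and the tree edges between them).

Treewidth 2.
One optimal decomposition is:
Bags: B1 = {2, 4, 7}  B2 = {4, 7, 8}  B3 = {1, 4, 8}  B4 = {3, 4, 8}  B5 = {1, 8, 9}  B6 = {4, 6, 8}  B7 = {4, 5, 7}
Tree: B1–B2, B2–B3, B3–B4, B3–B5, B2–B6, B1–B7

Each bag holds 3 vertices, so the decomposition has width 2, which upper-bounds the treewidth. On the other hand G contains the 3-clique {1, 8, 9}. A clique must lie in a single bag of any decomposition, so no decomposition can have width below 2. The upper and lower bounds meet at 2, so that is the treewidth.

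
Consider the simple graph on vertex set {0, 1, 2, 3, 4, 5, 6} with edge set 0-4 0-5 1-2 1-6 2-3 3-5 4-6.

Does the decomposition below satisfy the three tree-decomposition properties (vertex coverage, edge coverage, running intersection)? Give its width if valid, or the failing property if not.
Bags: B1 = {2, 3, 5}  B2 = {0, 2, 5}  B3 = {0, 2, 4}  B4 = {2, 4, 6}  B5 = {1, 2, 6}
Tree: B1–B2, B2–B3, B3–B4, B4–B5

Checking the three conditions: (i) the bags cover all of {0, 1, 2, 3, 4, 5, 6}; (ii) for each edge, some bag contains both endpoints; (iii) the bags containing any fixed vertex form a subtree. All hold, so the decomposition is valid with width 3 − 1 = 2.

Yes; width 2.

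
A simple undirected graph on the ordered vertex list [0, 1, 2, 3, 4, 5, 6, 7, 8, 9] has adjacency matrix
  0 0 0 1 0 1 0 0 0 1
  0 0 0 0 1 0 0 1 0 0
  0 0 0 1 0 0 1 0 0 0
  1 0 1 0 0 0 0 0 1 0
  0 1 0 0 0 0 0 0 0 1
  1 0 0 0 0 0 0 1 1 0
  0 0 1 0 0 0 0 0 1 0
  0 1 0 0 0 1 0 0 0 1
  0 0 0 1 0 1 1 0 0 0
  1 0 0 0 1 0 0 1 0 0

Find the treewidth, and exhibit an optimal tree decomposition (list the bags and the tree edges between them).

The largest bag has 3 vertices, giving width 2; this decomposition certifies tw(G) ≤ 2. Since 1–4–9–7–1 is a cycle in G, G is not acyclic. Forests are exactly the graphs of treewidth ≤ 1, so tw(G) ≥ 2. Combining the bounds, tw(G) = 2.

Treewidth 2.
Bags: B1 = {1, 4, 7}  B2 = {4, 7, 9}  B3 = {5, 7, 9}  B4 = {0, 5, 9}  B5 = {0, 5, 8}  B6 = {0, 3, 8}  B7 = {3, 6, 8}  B8 = {2, 3, 6}
Tree: B1–B2, B2–B3, B3–B4, B4–B5, B5–B6, B6–B7, B7–B8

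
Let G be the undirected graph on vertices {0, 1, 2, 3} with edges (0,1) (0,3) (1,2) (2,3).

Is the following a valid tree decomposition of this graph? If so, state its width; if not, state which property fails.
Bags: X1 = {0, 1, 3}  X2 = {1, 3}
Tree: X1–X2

A tree decomposition must satisfy three properties: every vertex lies in some bag; for every edge, both endpoints lie together in some bag; and for every vertex, the bags containing it form a connected subtree. Here vertex 2 appears in no bag, so the decomposition is invalid.

No — vertex 2 appears in no bag.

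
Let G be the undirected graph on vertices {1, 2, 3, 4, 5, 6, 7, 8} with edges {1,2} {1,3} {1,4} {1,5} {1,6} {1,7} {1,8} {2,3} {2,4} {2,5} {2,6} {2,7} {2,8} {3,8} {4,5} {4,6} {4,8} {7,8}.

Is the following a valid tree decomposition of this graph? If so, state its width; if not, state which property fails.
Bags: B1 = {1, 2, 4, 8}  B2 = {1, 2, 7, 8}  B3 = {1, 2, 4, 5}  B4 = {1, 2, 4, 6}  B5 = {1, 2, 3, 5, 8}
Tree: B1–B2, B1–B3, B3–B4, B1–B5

A tree decomposition must satisfy three properties: every vertex lies in some bag; for every edge, both endpoints lie together in some bag; and for every vertex, the bags containing it form a connected subtree. Here bags containing vertex 5 are not connected in the tree, so the decomposition is invalid.

No — bags containing vertex 5 are not connected in the tree.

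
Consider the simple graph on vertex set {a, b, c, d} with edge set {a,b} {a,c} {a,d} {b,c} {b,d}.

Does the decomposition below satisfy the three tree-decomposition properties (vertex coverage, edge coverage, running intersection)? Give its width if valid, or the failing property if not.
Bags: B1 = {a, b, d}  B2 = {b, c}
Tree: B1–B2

A tree decomposition must satisfy three properties: every vertex lies in some bag; for every edge, both endpoints lie together in some bag; and for every vertex, the bags containing it form a connected subtree. Here edge (a,c) lies in no bag, so the decomposition is invalid.

No — edge (a,c) lies in no bag.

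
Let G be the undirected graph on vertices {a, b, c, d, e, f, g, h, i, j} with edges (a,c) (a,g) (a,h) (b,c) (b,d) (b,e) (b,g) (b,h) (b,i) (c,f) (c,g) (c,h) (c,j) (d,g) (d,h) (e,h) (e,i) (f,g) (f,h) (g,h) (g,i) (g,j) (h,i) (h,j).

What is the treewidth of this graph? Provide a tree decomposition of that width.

Every bag has size at most 4, so the width is 4 − 1 = 3 and tw(G) ≤ 3. Conversely, {b, d, g, h} is a clique of size 4, and the vertices of any clique must share a bag in every tree decomposition; so some bag has ≥ 4 vertices and tw(G) ≥ 3. The upper and lower bounds meet at 3, so that is the treewidth.

Treewidth 3.
One optimal decomposition is:
Bags: B1 = {a, c, g, h}  B2 = {b, c, g, h}  B3 = {c, f, g, h}  B4 = {b, g, h, i}  B5 = {b, d, g, h}  B6 = {b, e, h, i}  B7 = {c, g, h, j}
Tree: B1–B2, B1–B3, B2–B4, B4–B5, B4–B6, B2–B7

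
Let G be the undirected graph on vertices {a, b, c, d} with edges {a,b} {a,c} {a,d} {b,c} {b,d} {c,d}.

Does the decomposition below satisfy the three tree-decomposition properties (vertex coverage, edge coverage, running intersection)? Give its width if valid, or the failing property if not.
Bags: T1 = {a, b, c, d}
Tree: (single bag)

Yes; width 3.

Vertex coverage: the bags together contain {a, b, c, d}, the full vertex set. Edge coverage: each edge of G has both endpoints in at least one bag. Running intersection: for every vertex, the bags containing it form a connected subtree. All three properties hold, so this is a valid tree decomposition of width max|bag| − 1 = 3, and hence tw(G) ≤ 3.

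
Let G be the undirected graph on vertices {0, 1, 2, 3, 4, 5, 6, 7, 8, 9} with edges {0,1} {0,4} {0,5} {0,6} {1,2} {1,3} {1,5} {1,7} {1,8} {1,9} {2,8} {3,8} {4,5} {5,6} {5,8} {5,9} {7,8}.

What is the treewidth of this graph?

A width-2 tree decomposition is:
Bags: B1 = {1, 5, 8}  B2 = {1, 2, 8}  B3 = {0, 1, 5}  B4 = {1, 5, 9}  B5 = {1, 3, 8}  B6 = {0, 5, 6}  B7 = {1, 7, 8}  B8 = {0, 4, 5}
Tree: B1–B2, B1–B3, B1–B4, B1–B5, B3–B6, B1–B7, B6–B8
Every bag has size at most 3, so the width is 3 − 1 = 2 and tw(G) ≤ 2. Conversely, {0, 1, 5} is a clique of size 3, and the vertices of any clique must share a bag in every tree decomposition; so some bag has ≥ 3 vertices and tw(G) ≥ 2. Hence tw(G) = 2 exactly.

2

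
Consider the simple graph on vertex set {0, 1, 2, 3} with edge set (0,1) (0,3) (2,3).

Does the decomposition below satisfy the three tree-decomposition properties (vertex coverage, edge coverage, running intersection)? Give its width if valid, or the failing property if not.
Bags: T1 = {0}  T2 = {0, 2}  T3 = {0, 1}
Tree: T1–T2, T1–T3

A tree decomposition must satisfy three properties: every vertex lies in some bag; for every edge, both endpoints lie together in some bag; and for every vertex, the bags containing it form a connected subtree. Here vertex 3 appears in no bag, so the decomposition is invalid.

No — vertex 3 appears in no bag.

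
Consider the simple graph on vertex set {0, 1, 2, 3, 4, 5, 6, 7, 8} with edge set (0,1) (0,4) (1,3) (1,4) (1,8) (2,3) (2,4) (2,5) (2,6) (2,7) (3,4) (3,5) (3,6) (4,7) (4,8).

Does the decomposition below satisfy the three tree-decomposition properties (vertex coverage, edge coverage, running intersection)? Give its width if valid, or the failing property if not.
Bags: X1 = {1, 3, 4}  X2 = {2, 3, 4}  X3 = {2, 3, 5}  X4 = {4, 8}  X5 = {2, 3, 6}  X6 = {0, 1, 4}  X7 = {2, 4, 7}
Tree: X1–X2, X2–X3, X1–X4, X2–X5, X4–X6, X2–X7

No — edge (1,8) lies in no bag.

A tree decomposition must satisfy three properties: every vertex lies in some bag; for every edge, both endpoints lie together in some bag; and for every vertex, the bags containing it form a connected subtree. Here edge (1,8) lies in no bag, so the decomposition is invalid.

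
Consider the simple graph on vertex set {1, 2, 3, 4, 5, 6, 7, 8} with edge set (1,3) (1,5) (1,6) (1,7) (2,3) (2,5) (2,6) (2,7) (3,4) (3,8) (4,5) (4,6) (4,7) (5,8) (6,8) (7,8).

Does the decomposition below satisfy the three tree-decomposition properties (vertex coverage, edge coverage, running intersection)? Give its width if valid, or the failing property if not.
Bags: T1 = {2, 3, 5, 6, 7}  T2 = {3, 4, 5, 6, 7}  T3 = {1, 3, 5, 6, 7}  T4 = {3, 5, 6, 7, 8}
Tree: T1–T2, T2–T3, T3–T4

Yes; width 4.

Vertex coverage: the bags together contain {1, 2, 3, 4, 5, 6, 7, 8}, the full vertex set. Edge coverage: each edge of G has both endpoints in at least one bag. Running intersection: for every vertex, the bags containing it form a connected subtree. All three properties hold, so this is a valid tree decomposition of width max|bag| − 1 = 4, and hence tw(G) ≤ 4.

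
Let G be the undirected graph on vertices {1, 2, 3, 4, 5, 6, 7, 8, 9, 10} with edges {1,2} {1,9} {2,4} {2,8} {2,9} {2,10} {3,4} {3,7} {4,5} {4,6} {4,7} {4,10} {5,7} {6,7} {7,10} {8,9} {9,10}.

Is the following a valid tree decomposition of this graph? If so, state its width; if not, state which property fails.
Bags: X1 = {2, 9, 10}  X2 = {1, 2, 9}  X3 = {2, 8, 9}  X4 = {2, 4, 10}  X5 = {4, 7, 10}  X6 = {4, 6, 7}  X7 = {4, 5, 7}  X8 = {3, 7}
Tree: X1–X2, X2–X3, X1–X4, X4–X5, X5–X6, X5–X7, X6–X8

No — edge (4,3) lies in no bag.

A tree decomposition must satisfy three properties: every vertex lies in some bag; for every edge, both endpoints lie together in some bag; and for every vertex, the bags containing it form a connected subtree. Here edge (4,3) lies in no bag, so the decomposition is invalid.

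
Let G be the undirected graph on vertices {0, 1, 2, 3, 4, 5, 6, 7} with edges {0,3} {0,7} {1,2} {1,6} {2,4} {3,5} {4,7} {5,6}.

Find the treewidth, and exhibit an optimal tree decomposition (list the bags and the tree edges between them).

Each bag holds 3 vertices, so the decomposition has width 2, which upper-bounds the treewidth. For the lower bound, G contains the cycle 7–0–3–5–6–1–2–4–7, so G is not a forest; only forests have treewidth ≤ 1, hence tw(G) ≥ 2. Therefore the treewidth is 2.

Treewidth 2.
One optimal decomposition is:
Bags: B1 = {0, 3, 7}  B2 = {3, 5, 7}  B3 = {5, 6, 7}  B4 = {1, 6, 7}  B5 = {1, 2, 7}  B6 = {2, 4, 7}
Tree: B1–B2, B2–B3, B3–B4, B4–B5, B5–B6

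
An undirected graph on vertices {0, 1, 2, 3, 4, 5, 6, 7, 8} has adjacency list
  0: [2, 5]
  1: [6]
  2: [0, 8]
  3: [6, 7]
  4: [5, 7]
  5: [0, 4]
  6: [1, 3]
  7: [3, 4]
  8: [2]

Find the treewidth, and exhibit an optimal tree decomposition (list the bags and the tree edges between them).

Treewidth 1.
One such decomposition:
Bags: B1 = {1, 6}  B2 = {3, 6}  B3 = {3, 7}  B4 = {4, 7}  B5 = {4, 5}  B6 = {0, 5}  B7 = {0, 2}  B8 = {2, 8}
Tree: B1–B2, B2–B3, B3–B4, B4–B5, B5–B6, B6–B7, B7–B8

Every bag has size at most 2, so the width is 2 − 1 = 1 and tw(G) ≤ 1. Since G has at least one edge (e.g. 1–6), it is not an edgeless graph, so tw(G) ≥ 1. Combining the bounds, tw(G) = 1.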